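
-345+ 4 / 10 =-1723 / 5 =-344.60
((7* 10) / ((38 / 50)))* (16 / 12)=122.81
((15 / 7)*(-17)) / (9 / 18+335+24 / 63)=-1530 / 14107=-0.11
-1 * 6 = -6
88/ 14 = 44/ 7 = 6.29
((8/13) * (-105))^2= 705600/169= 4175.15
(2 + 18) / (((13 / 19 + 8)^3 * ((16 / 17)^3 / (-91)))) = -3066542297 / 919987200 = -3.33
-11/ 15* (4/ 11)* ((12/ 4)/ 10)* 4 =-8/ 25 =-0.32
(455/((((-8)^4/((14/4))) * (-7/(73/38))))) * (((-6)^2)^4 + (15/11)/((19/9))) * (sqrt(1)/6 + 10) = -1822004.61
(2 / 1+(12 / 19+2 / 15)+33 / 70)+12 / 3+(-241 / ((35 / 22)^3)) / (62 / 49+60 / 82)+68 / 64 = -17346196039 / 800394000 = -21.67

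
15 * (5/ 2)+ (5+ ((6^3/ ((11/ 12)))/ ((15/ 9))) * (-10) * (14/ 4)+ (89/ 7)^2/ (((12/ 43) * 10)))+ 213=-299787787/ 64680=-4634.94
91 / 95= 0.96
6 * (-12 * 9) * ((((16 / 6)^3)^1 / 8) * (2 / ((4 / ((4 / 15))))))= -1024 / 5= -204.80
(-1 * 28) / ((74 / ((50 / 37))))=-700 / 1369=-0.51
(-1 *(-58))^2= 3364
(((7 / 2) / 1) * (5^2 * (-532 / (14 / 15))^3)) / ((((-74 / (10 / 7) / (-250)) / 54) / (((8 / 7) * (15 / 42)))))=-3125131875000000 / 1813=-1723735176503.03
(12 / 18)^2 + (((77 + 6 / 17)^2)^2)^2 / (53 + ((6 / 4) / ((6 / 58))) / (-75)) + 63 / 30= 120709038641537535706977484369 / 4972947722114490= 24273136454813.21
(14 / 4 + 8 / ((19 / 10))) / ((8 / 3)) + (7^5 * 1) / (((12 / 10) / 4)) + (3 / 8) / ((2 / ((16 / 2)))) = 56027.72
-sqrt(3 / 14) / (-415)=sqrt(42) / 5810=0.00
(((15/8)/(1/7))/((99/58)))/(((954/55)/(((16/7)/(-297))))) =-0.00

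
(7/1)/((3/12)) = 28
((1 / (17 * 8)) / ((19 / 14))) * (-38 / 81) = -7 / 2754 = -0.00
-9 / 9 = -1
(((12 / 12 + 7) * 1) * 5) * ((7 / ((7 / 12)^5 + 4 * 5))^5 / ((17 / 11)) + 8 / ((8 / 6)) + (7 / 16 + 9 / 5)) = 34794668377450174310947122714794523541 / 105555566386569256065007280044848238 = 329.63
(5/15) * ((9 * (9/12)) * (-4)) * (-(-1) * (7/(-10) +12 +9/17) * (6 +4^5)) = -1864197/17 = -109658.65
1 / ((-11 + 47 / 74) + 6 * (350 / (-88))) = -407 / 13931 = -0.03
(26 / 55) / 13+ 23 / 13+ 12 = 9871 / 715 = 13.81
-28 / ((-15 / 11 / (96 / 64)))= 154 / 5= 30.80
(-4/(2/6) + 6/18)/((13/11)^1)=-385/39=-9.87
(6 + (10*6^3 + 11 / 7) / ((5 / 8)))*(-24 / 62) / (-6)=242516 / 1085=223.52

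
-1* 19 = -19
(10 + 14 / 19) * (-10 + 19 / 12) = -1717 / 19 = -90.37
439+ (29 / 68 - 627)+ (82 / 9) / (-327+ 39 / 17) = -79220399 / 422280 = -187.60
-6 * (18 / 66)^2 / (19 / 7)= -0.16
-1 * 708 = -708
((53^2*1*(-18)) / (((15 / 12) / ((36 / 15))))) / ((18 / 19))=-2561808 / 25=-102472.32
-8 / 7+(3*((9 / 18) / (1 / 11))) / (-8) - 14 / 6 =-1861 / 336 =-5.54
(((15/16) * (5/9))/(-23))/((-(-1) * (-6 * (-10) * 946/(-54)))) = 15/696256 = 0.00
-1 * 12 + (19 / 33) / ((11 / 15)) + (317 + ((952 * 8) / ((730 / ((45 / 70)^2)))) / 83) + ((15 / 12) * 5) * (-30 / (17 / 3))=237955741699 / 872435410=272.75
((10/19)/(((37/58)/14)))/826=580/41477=0.01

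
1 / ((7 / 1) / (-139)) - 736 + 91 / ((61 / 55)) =-287716 / 427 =-673.81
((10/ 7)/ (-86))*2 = -10/ 301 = -0.03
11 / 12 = 0.92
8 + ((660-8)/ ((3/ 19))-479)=3658.33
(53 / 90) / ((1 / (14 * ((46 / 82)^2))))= 196259 / 75645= 2.59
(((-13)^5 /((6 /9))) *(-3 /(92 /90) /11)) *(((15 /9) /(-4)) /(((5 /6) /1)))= -150373665 /2024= -74295.29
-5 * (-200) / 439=2.28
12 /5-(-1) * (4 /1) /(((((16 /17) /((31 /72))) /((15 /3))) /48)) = 13247 /30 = 441.57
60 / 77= 0.78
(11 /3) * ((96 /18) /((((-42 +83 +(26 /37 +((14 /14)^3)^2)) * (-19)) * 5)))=-1628 /337725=-0.00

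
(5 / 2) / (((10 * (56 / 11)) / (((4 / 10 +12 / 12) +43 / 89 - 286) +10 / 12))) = -8320037 / 598080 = -13.91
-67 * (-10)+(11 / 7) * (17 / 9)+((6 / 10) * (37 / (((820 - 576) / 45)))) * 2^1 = 5235371 / 7686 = 681.16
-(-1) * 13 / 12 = 13 / 12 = 1.08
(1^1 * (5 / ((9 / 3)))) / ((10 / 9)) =3 / 2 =1.50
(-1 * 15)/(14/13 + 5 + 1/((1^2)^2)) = -195/92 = -2.12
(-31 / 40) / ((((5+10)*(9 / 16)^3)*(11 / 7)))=-0.18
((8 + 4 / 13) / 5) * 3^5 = 26244 / 65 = 403.75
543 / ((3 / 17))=3077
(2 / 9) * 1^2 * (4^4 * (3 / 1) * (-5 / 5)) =-512 / 3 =-170.67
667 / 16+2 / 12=2009 / 48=41.85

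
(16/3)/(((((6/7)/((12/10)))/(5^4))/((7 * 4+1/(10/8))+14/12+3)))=1384600/9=153844.44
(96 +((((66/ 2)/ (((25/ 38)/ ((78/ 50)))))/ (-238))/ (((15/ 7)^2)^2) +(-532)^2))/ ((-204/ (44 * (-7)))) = 1302904896991313/ 3048046875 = 427455.66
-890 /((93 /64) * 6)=-28480 /279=-102.08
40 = 40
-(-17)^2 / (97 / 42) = -125.13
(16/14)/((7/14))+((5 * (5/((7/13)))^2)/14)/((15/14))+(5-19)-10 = 7.03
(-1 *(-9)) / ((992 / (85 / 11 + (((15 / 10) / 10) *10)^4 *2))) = 14139 / 87296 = 0.16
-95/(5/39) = -741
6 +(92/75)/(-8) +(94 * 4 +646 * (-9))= -814823/150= -5432.15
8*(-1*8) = -64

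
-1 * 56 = -56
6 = 6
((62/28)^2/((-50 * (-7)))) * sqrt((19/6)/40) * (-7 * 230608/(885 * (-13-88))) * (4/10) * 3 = 1978699 * sqrt(285)/391059375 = 0.09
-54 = -54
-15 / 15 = -1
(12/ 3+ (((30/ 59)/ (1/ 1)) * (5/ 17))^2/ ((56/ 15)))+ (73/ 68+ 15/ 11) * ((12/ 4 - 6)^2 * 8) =27806306761/ 154925386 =179.48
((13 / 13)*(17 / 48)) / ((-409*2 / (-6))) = 17 / 6544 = 0.00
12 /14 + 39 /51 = 193 /119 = 1.62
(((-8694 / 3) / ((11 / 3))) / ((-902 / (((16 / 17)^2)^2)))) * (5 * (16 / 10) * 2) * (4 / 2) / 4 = 2279079936 / 414347681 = 5.50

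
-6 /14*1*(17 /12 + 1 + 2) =-53 /28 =-1.89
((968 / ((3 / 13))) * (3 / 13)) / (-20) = -48.40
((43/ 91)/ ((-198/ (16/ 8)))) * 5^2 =-1075/ 9009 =-0.12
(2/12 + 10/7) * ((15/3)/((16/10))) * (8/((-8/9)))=-5025/112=-44.87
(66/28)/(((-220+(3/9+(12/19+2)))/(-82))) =77121/86597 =0.89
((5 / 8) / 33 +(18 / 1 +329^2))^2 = 816838178105161 / 69696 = 11720015181.72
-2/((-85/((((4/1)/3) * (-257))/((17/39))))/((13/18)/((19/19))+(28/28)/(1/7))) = -1857596/13005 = -142.84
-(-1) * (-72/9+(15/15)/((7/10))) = -46/7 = -6.57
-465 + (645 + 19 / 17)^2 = 120513871 / 289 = 417003.01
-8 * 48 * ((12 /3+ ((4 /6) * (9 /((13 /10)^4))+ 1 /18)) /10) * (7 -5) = -472.81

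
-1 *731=-731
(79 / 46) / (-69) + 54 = 171317 / 3174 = 53.98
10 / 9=1.11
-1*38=-38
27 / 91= 0.30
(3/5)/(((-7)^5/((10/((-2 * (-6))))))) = -1/33614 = -0.00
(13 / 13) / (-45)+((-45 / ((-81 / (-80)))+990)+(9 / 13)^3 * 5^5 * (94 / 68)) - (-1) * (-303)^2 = 105534750089 / 1120470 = 94187.93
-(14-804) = 790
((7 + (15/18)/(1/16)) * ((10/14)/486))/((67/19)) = 5795/683802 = 0.01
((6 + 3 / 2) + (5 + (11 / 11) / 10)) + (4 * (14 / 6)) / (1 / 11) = 1729 / 15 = 115.27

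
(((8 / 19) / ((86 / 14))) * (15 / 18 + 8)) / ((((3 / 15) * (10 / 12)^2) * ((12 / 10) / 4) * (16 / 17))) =12614 / 817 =15.44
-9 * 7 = -63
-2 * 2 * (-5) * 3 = 60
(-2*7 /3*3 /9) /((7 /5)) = -10 /9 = -1.11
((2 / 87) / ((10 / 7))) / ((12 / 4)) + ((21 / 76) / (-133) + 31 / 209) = 3142703 / 20728620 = 0.15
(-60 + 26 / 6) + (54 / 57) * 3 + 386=18991 / 57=333.18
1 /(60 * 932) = 1 /55920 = 0.00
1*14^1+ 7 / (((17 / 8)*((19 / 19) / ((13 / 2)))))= 602 / 17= 35.41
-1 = -1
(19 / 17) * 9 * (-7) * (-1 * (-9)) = -10773 / 17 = -633.71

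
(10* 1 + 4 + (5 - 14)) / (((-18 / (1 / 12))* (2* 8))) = -5 / 3456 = -0.00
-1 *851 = -851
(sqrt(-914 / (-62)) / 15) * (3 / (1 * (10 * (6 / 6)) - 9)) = sqrt(14167) / 155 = 0.77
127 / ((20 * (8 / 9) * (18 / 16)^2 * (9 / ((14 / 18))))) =1778 / 3645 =0.49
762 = 762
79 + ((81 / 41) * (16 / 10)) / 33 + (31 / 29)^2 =152168656 / 1896455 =80.24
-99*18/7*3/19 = -40.20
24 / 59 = 0.41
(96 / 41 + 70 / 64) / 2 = 1.72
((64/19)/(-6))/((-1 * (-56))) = -4/399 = -0.01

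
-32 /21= -1.52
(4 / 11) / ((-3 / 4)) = -16 / 33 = -0.48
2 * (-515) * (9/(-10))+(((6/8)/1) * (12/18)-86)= 1683/2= 841.50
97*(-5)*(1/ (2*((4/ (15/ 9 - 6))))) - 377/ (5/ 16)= -113243/ 120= -943.69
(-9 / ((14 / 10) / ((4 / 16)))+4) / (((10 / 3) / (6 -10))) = -201 / 70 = -2.87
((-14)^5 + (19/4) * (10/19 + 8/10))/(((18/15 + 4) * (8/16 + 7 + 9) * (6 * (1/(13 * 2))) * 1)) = -5378177/198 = -27162.51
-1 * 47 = -47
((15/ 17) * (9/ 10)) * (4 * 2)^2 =864/ 17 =50.82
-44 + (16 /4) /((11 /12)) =-436 /11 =-39.64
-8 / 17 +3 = 43 / 17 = 2.53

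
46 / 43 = 1.07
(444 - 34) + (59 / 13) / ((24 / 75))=44115 / 104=424.18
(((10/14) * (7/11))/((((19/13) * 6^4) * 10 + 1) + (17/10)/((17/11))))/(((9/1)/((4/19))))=2600/4632287913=0.00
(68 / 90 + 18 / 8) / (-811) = -541 / 145980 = -0.00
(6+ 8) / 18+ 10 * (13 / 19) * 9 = 62.36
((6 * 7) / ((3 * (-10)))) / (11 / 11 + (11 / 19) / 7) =-931 / 720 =-1.29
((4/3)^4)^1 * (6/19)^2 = 1024/3249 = 0.32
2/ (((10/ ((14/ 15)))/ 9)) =42/ 25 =1.68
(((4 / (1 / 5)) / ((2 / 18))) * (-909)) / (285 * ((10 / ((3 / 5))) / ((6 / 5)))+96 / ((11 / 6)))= -5399460 / 132353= -40.80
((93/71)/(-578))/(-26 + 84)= -93/2380204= -0.00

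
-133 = -133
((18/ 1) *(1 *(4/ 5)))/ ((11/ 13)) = 17.02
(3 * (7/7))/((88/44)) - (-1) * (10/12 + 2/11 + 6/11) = 101/33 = 3.06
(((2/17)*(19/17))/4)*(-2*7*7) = -931/289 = -3.22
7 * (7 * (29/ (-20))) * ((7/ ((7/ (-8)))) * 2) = 5684/ 5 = 1136.80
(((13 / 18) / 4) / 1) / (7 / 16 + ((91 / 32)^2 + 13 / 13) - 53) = -1664 / 400671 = -0.00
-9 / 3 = -3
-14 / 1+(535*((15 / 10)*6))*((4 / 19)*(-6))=-115826 / 19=-6096.11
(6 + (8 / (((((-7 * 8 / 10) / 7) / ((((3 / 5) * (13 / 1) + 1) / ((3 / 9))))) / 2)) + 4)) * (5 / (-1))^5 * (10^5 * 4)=647500000000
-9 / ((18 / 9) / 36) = -162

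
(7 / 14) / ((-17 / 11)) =-11 / 34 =-0.32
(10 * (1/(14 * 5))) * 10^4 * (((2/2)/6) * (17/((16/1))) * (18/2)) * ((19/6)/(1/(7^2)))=1413125/4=353281.25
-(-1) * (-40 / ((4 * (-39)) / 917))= 9170 / 39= 235.13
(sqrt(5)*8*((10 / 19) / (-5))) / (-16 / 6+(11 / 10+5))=-480*sqrt(5) / 1957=-0.55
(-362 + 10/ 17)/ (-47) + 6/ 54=56095/ 7191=7.80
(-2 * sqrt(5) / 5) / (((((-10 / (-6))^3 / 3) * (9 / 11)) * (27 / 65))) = -286 * sqrt(5) / 375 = -1.71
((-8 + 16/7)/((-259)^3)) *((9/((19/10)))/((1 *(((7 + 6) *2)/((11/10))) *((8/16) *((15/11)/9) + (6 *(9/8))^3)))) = 4181760/19516704376633009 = 0.00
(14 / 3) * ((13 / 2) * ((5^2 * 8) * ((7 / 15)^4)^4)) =0.03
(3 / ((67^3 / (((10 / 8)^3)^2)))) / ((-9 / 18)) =-46875 / 615962624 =-0.00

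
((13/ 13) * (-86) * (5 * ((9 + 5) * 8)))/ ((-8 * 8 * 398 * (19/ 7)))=10535/ 15124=0.70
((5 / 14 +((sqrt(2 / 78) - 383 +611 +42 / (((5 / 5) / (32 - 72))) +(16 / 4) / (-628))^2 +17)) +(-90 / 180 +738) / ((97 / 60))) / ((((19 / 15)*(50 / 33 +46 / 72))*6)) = 454236687969549045 / 3526265949661 - 150456900*sqrt(39) / 33078487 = 128786.80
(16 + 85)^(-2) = 1 / 10201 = 0.00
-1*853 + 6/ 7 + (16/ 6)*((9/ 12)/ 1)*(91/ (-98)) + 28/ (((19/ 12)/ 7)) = -13874/ 19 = -730.21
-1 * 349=-349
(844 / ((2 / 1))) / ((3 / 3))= 422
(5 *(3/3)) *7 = 35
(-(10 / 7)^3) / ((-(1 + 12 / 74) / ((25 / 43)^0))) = 37000 / 14749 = 2.51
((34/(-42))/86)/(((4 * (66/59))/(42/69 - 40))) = 151453/1827672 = 0.08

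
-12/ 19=-0.63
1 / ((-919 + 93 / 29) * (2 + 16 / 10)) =-145 / 478044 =-0.00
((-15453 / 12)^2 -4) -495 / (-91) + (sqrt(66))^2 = 2414583083 / 1456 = 1658367.50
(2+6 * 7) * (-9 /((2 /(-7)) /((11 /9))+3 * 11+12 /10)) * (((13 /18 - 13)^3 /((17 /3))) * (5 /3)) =13444706275 /2118474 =6346.41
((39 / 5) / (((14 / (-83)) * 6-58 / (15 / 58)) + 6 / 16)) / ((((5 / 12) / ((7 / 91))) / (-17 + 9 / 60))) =6041736 / 56001025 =0.11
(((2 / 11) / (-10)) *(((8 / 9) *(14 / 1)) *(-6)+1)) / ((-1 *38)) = -221 / 6270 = -0.04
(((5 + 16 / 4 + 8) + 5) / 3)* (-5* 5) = -550 / 3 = -183.33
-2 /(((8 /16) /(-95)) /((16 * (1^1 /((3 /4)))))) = 8106.67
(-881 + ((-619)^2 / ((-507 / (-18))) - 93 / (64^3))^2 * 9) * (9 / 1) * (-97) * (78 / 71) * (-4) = 8560964501501518524008003355 / 1339918127202304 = 6389169851277.76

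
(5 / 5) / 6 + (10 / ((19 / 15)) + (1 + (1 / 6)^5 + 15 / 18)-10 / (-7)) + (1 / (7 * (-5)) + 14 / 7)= 9821183 / 738720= 13.29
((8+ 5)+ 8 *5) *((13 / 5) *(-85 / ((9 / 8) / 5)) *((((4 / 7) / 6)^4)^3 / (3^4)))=-1919057920 / 5362398255800861289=-0.00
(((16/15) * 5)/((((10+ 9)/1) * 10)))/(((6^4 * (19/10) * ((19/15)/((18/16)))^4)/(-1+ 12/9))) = 455625/192699928576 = 0.00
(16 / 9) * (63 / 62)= 56 / 31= 1.81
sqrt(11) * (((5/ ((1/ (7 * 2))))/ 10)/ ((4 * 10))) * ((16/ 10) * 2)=14 * sqrt(11)/ 25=1.86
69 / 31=2.23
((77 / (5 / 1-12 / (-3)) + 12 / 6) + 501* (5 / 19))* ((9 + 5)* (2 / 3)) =681800 / 513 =1329.04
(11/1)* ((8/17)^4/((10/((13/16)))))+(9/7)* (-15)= -56248547/2923235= -19.24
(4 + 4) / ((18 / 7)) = 28 / 9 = 3.11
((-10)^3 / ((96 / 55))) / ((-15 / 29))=39875 / 36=1107.64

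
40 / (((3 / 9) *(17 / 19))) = 2280 / 17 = 134.12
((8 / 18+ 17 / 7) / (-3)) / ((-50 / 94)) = 8507 / 4725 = 1.80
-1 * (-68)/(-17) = -4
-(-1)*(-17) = -17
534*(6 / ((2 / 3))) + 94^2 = 13642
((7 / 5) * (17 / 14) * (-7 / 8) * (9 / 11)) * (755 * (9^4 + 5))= -530930043 / 88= -6033295.94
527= 527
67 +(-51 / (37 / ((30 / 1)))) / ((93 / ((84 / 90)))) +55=139458 / 1147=121.59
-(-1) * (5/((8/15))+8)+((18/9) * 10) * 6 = 1099/8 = 137.38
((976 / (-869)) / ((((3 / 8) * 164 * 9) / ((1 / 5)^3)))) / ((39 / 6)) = -3904 / 1563222375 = -0.00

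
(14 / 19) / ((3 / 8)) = 1.96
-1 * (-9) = 9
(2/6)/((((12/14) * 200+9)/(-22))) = -154/3789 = -0.04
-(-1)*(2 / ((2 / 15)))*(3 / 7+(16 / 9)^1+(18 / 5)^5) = 119477159 / 13125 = 9103.02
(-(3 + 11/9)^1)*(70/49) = -380/63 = -6.03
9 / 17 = 0.53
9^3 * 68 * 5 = 247860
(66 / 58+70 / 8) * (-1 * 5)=-5735 / 116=-49.44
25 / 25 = 1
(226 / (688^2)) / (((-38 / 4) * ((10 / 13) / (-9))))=13221 / 22483840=0.00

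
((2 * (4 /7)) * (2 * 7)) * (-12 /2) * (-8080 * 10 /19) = 7756800 /19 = 408252.63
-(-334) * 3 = 1002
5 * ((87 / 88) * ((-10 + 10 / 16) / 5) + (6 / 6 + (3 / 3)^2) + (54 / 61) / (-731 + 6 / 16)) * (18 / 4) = 327780063 / 100403072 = 3.26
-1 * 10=-10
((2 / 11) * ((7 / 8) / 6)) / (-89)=-7 / 23496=-0.00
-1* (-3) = 3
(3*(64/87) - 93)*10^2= -263300/29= -9079.31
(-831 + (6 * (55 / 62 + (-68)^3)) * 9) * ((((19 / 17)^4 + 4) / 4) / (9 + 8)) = -211466352345 / 152303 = -1388458.22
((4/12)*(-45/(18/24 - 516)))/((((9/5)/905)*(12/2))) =45250/18549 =2.44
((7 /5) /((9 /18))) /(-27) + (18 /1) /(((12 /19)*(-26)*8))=-13519 /56160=-0.24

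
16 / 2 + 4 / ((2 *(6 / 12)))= 12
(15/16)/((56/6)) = 45/448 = 0.10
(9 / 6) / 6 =1 / 4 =0.25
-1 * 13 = -13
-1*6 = -6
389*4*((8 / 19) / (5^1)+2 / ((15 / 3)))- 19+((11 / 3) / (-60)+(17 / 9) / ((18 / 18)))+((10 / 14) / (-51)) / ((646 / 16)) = 5093925761 / 6918660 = 736.26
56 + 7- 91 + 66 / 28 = -359 / 14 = -25.64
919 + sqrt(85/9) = sqrt(85)/3 + 919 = 922.07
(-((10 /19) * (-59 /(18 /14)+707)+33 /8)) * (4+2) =-481643 /228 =-2112.47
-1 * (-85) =85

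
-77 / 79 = -0.97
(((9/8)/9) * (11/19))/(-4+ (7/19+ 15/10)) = -11/324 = -0.03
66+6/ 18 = 199/ 3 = 66.33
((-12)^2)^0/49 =1/49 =0.02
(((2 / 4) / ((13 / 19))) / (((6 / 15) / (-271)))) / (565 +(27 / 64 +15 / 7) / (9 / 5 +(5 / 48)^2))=-751893023 / 860205580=-0.87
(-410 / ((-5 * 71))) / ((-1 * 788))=-41 / 27974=-0.00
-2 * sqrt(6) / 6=-sqrt(6) / 3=-0.82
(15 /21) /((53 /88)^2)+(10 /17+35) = 12554355 /334271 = 37.56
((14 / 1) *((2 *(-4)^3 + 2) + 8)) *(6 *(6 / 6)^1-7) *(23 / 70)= 2714 / 5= 542.80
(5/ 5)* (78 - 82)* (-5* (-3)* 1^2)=-60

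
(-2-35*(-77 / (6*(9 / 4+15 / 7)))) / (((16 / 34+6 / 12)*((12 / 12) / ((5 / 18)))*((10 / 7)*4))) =5.02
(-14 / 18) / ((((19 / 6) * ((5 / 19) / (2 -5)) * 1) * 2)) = 7 / 5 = 1.40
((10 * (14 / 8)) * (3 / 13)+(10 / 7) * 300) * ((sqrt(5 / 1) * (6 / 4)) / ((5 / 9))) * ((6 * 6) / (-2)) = -3826521 * sqrt(5) / 182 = -47012.97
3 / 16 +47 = 47.19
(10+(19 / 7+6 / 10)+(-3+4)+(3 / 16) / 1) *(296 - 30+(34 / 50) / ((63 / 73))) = 1137457037 / 294000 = 3868.90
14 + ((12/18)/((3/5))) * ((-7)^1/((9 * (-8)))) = 4571/324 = 14.11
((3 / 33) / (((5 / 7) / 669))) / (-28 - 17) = -1561 / 825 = -1.89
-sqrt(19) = -4.36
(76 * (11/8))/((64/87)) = 18183/128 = 142.05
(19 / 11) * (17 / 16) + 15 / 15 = 499 / 176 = 2.84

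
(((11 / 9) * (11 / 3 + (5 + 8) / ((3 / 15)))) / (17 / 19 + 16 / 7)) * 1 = 26.39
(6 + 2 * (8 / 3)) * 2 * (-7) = -476 / 3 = -158.67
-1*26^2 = -676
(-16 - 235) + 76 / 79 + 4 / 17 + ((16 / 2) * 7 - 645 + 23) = -1095623 / 1343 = -815.80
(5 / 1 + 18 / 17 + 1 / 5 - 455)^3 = -55493810110207 / 614125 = -90362401.97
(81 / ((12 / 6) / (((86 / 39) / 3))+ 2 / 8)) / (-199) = -13932 / 101689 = -0.14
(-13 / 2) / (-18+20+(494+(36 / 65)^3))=-3570125 / 272521312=-0.01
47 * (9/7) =423/7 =60.43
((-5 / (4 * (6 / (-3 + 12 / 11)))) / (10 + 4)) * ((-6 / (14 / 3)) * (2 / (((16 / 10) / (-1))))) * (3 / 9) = 75 / 4928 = 0.02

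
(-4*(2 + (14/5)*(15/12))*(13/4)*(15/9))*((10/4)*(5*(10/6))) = -89375/36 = -2482.64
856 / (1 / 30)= 25680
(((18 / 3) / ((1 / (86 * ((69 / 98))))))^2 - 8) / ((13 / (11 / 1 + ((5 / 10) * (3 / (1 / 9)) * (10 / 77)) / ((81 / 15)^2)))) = 7286614556024 / 64891827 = 112288.63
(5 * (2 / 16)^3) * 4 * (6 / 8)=15 / 512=0.03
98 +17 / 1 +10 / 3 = 355 / 3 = 118.33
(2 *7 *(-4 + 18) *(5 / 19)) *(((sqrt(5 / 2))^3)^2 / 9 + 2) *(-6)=-65905 / 57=-1156.23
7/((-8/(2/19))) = -7/76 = -0.09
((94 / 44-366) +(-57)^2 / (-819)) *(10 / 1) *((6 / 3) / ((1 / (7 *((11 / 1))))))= -7363970 / 13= -566459.23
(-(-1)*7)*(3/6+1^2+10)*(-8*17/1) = -10948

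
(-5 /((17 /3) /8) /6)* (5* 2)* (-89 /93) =11.26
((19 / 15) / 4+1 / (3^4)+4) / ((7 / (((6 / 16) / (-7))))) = -7013 / 211680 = -0.03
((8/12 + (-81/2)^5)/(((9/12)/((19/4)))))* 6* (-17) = 3378694063897/48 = 70389459664.52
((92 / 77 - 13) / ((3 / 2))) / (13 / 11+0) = -606 / 91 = -6.66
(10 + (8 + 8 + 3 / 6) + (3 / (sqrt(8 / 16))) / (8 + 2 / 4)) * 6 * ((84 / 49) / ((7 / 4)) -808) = -6287496 / 49 -1423584 * sqrt(2) / 833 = -130733.11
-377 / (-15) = 377 / 15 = 25.13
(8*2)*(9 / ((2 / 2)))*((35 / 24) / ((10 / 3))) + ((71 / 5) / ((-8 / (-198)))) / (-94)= 111411 / 1880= 59.26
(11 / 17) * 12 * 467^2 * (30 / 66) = 13085340 / 17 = 769725.88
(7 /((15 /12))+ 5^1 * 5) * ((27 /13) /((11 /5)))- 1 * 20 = 1271 /143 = 8.89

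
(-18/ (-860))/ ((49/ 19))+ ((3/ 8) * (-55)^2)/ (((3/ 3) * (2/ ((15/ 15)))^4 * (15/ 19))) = 89.81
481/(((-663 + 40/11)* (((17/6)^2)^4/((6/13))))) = -4101622272/50595168719573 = -0.00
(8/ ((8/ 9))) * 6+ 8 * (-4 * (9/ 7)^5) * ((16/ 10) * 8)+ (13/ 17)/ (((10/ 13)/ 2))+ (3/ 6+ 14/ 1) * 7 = -3661726157/ 2857190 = -1281.58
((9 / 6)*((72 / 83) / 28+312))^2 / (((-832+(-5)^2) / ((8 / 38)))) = -98598192300 / 1725274271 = -57.15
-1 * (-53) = 53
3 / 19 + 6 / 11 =147 / 209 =0.70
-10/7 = -1.43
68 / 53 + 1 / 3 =257 / 159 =1.62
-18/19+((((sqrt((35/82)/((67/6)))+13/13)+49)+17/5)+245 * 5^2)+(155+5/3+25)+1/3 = sqrt(288435)/2747+604148/95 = 6359.65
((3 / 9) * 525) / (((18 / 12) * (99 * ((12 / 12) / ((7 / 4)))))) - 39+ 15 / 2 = -8743 / 297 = -29.44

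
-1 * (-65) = 65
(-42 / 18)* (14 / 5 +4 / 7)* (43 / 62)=-5.46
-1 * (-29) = 29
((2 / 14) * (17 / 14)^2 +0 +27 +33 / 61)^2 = 770.15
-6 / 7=-0.86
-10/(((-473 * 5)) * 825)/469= 2/183015525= 0.00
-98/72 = -1.36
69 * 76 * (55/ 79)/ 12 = 24035/ 79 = 304.24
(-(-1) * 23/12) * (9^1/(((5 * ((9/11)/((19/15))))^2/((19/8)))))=19088597/4860000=3.93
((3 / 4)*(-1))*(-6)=9 / 2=4.50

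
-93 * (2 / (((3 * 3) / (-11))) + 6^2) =-9362 / 3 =-3120.67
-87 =-87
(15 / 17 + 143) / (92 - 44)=1223 / 408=3.00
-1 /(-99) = 1 /99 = 0.01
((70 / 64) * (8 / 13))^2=1225 / 2704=0.45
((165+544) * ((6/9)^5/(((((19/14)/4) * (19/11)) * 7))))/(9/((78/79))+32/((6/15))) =51910144/203254191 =0.26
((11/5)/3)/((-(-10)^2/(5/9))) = -11/2700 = -0.00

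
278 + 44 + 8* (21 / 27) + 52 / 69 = 68098 / 207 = 328.98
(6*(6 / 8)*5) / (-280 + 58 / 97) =-1455 / 18068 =-0.08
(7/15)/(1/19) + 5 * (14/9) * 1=749/45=16.64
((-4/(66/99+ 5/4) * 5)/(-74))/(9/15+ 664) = 600/2827873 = 0.00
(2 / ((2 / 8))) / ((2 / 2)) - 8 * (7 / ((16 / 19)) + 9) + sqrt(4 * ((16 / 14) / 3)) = -129.27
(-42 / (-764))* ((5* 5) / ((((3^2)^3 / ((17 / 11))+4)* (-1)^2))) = 8925 / 3089234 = 0.00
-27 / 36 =-0.75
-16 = -16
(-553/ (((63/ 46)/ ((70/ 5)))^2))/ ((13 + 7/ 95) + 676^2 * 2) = -222328120/ 3516480621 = -0.06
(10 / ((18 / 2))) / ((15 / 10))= 20 / 27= 0.74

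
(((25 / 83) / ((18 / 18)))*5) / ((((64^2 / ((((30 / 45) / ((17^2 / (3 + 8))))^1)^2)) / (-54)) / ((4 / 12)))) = -15125 / 3549308416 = -0.00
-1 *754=-754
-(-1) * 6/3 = 2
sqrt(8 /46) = 2* sqrt(23) /23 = 0.42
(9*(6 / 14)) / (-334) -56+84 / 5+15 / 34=-3852418 / 99365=-38.77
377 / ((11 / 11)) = 377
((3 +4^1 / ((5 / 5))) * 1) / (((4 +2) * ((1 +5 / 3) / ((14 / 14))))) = 7 / 16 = 0.44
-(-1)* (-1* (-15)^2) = -225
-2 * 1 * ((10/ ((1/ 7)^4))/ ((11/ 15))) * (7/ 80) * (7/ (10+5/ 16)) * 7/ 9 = -3294172/ 1089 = -3024.95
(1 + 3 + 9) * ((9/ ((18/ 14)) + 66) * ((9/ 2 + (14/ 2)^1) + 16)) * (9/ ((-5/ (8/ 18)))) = -20878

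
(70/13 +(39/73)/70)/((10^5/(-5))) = -358207/1328600000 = -0.00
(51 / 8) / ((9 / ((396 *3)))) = 1683 / 2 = 841.50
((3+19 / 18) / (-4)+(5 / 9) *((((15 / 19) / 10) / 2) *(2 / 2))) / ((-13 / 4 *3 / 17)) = 23069 / 13338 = 1.73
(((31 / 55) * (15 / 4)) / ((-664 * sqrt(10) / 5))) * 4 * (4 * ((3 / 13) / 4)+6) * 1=-7533 * sqrt(10) / 189904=-0.13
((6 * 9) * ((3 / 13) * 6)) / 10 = 486 / 65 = 7.48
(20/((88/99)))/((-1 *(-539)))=45/1078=0.04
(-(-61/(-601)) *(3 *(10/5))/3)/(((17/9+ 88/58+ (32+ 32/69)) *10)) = -366183/647057635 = -0.00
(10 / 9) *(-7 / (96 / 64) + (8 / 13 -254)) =-100640 / 351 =-286.72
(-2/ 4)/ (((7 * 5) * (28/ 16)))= -2/ 245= -0.01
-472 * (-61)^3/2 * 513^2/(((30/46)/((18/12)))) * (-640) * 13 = -269766116853951744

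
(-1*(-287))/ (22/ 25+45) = 7175/ 1147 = 6.26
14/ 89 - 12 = -1054/ 89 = -11.84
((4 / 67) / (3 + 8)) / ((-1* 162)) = -2 / 59697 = -0.00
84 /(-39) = -2.15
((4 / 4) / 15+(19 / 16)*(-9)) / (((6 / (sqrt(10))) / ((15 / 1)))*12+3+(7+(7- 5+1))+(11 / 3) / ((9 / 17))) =-154278225 / 287764384+1858221*sqrt(10) / 143882192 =-0.50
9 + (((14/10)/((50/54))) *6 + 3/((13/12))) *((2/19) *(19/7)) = 140859/11375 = 12.38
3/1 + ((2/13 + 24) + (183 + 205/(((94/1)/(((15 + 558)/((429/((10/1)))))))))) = 1608219/6721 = 239.28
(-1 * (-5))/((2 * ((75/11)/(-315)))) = -115.50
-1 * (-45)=45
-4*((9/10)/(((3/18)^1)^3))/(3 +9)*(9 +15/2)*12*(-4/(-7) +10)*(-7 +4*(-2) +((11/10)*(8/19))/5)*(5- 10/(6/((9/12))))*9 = 226903025844/3325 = 68241511.53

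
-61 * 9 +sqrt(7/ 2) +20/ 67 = -546.83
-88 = -88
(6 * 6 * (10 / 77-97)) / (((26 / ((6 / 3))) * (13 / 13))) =-268.26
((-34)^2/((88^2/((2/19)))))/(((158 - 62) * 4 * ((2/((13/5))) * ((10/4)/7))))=0.00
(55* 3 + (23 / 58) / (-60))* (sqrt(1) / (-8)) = -574177 / 27840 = -20.62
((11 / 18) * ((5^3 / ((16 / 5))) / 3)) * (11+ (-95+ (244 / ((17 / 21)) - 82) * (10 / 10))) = 7913125 / 7344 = 1077.50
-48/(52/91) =-84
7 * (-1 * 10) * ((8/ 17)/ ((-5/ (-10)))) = -1120/ 17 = -65.88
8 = 8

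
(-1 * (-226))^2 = 51076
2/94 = 1/47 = 0.02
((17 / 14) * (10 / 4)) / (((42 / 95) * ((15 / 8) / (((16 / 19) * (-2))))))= -2720 / 441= -6.17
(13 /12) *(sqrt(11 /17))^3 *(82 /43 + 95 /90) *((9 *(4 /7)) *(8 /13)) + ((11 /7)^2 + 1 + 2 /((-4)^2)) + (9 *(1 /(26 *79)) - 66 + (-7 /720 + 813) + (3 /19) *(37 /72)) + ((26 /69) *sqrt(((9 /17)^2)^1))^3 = 755.96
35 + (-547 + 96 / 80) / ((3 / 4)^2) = -42089 / 45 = -935.31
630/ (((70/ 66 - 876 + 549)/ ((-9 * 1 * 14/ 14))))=17.40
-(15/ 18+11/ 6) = -8/ 3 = -2.67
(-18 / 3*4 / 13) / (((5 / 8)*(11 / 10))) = -384 / 143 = -2.69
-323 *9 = -2907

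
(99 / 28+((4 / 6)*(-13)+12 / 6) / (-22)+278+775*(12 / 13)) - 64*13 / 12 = 11145815 / 12012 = 927.89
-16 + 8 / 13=-200 / 13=-15.38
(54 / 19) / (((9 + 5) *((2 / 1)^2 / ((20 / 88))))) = 135 / 11704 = 0.01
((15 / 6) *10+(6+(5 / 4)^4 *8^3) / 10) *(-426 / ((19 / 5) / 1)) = -320778 / 19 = -16883.05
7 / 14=1 / 2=0.50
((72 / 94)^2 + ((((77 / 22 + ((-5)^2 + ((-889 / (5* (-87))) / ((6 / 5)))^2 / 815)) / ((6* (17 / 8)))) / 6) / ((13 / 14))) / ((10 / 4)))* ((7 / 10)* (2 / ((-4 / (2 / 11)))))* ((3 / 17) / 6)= -3189629643773671 / 2280766016182475250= -0.00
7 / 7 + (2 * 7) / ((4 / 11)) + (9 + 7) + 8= 127 / 2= 63.50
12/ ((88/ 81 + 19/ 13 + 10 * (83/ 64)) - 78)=-404352/ 2105437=-0.19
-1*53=-53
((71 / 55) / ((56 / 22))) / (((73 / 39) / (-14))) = -2769 / 730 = -3.79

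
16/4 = 4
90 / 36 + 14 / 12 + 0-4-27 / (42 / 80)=-1087 / 21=-51.76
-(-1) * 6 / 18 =1 / 3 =0.33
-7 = -7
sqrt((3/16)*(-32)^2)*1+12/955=12/955+8*sqrt(3)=13.87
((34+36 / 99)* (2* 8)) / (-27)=-224 / 11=-20.36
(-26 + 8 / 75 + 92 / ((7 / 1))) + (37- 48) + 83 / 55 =-128444 / 5775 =-22.24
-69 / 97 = -0.71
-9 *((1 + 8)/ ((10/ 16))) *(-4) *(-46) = -119232/ 5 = -23846.40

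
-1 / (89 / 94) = -94 / 89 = -1.06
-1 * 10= -10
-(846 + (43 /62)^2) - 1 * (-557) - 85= -1439505 /3844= -374.48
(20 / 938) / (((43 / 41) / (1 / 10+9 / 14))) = 2132 / 141169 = 0.02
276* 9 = 2484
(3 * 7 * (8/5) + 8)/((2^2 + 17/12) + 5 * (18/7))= 17472/7675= 2.28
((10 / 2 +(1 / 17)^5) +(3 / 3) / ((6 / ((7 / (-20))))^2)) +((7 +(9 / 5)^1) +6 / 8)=297558026033 / 20445940800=14.55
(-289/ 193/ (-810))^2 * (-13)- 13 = -317708981473/ 24439068900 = -13.00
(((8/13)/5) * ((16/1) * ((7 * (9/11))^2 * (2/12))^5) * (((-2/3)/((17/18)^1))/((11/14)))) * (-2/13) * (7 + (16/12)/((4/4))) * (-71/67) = -644622689797860150720/54919928787582001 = -11737.50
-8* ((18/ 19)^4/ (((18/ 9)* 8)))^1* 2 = -104976/ 130321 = -0.81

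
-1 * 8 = -8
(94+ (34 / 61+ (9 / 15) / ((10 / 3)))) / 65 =288949 / 198250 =1.46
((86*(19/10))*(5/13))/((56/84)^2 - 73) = -7353/8489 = -0.87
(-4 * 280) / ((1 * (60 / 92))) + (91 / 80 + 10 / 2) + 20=-405887 / 240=-1691.20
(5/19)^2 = 25/361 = 0.07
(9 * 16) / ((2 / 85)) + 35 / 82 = 501875 / 82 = 6120.43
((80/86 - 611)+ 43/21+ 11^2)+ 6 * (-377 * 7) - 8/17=-250551235/15351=-16321.49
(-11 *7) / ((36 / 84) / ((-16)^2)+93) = -137984 / 166659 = -0.83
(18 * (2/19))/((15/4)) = 48/95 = 0.51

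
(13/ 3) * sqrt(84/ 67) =26 * sqrt(1407)/ 201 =4.85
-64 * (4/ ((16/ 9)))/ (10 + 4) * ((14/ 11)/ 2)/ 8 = -9/ 11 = -0.82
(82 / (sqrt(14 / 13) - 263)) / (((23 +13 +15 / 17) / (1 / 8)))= -2383043 / 2255150964 - 697 * sqrt(182) / 2255150964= -0.00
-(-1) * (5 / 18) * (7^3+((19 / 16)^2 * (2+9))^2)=191238445 / 1179648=162.11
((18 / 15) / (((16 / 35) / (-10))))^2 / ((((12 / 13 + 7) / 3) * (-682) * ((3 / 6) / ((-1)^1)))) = 429975 / 561968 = 0.77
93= 93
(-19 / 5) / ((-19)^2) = -1 / 95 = -0.01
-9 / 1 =-9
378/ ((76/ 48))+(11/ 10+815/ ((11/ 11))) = 200419/ 190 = 1054.84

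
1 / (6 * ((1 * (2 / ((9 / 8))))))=3 / 32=0.09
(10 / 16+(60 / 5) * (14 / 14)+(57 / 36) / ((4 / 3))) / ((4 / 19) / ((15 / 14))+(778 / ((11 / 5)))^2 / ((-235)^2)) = 16835197665 / 2999585984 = 5.61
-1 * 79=-79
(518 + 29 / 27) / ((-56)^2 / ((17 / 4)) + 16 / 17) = 47651 / 67824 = 0.70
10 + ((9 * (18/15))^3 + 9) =159839/125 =1278.71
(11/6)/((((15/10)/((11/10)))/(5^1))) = 6.72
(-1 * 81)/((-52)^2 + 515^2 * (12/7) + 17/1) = -189/1067249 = -0.00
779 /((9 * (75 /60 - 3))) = -3116 /63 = -49.46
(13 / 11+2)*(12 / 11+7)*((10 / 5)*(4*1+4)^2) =398720 / 121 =3295.21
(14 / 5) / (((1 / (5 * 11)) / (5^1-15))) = -1540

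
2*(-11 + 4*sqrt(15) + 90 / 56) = 12.20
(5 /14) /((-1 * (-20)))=1 /56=0.02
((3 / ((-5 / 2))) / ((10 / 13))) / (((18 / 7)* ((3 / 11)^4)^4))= -4181425417585066651 / 6457008150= -647579392.88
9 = 9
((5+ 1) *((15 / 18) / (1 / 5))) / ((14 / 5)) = 125 / 14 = 8.93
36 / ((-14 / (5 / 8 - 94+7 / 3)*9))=2185 / 84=26.01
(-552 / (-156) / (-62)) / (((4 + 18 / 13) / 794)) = -9131 / 1085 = -8.42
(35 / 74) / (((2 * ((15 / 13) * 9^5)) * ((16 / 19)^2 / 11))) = 361361 / 6711745536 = 0.00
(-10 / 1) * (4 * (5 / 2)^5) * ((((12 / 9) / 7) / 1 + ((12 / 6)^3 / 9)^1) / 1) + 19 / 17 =-4514428 / 1071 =-4215.15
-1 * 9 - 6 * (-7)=33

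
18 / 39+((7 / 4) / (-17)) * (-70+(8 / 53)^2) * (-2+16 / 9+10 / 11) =6518684 / 1205061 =5.41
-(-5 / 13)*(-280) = -1400 / 13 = -107.69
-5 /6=-0.83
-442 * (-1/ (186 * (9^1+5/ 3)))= 221/ 992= 0.22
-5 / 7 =-0.71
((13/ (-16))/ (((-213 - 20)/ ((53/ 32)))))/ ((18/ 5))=3445/ 2147328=0.00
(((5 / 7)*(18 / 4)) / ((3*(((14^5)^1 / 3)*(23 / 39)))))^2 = 3080025 / 29991079646531584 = 0.00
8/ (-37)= -8/ 37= -0.22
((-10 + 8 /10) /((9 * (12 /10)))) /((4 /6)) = -23 /18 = -1.28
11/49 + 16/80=104/245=0.42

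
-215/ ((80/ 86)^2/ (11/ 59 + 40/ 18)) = -598.45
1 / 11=0.09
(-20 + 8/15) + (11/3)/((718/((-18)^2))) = -95918/5385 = -17.81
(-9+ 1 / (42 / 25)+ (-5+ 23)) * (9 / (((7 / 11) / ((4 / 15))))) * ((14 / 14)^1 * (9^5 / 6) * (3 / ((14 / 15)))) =785292651 / 686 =1144741.47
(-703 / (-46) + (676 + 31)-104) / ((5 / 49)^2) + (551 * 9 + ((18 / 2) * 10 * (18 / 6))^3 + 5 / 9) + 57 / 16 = 1635079998727 / 82800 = 19747342.98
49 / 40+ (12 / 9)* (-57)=-2991 / 40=-74.78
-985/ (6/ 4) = -1970/ 3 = -656.67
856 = 856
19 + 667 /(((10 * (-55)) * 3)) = 30683 /1650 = 18.60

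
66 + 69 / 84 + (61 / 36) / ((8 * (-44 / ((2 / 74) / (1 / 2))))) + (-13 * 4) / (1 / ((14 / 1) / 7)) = -61011355 / 1641024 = -37.18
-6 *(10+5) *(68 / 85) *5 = -360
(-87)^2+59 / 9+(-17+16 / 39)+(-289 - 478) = 794660 / 117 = 6791.97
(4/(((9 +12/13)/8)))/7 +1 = 1319/903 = 1.46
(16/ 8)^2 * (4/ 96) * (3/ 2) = 1/ 4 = 0.25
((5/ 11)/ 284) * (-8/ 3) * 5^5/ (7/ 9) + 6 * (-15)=-585780/ 5467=-107.15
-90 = -90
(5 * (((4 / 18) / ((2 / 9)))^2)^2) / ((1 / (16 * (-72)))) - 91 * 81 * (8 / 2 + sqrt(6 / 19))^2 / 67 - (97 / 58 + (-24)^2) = -600466285 / 73834 - 58968 * sqrt(114) / 1273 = -8627.24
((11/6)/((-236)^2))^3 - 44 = -1642020010901764813/37318636611403776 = -44.00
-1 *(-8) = 8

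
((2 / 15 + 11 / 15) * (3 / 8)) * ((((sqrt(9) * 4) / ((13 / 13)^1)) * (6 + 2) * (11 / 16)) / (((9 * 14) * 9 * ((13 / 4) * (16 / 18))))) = 11 / 1680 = 0.01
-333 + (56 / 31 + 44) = -8903 / 31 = -287.19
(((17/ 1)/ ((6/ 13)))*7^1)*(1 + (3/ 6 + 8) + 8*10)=276913/ 12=23076.08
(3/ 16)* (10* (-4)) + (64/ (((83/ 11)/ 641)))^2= 407278292057/ 13778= 29560044.42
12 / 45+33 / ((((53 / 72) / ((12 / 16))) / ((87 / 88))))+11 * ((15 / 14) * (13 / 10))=543463 / 11130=48.83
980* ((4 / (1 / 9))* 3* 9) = 952560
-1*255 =-255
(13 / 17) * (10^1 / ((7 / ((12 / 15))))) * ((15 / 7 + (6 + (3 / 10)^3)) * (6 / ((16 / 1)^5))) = 2230371 / 54591488000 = 0.00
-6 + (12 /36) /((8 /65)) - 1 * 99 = -2455 /24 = -102.29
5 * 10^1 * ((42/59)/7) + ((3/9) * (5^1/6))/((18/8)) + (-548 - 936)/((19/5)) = -34987270/90801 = -385.32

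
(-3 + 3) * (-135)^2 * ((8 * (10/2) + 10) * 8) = 0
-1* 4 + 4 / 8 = -7 / 2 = -3.50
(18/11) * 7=126/11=11.45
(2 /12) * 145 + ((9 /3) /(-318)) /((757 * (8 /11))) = 46540327 /1925808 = 24.17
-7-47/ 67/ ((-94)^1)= -937/ 134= -6.99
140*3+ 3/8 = 3363/8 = 420.38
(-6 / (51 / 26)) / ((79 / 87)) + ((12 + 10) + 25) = 43.63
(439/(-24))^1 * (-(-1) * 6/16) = -439/64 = -6.86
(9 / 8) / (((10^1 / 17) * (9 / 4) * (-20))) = -17 / 400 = -0.04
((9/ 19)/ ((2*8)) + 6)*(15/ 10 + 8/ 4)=12831/ 608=21.10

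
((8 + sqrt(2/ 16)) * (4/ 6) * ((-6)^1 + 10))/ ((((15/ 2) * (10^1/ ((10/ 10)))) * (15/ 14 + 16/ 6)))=28 * sqrt(2)/ 11775 + 896/ 11775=0.08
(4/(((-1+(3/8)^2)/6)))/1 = -1536/55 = -27.93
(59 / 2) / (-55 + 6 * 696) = 59 / 8242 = 0.01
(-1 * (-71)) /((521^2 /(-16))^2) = 18176 /73680216481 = 0.00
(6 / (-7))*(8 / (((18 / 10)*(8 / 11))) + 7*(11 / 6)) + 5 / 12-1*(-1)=-415 / 28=-14.82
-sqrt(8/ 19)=-2* sqrt(38)/ 19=-0.65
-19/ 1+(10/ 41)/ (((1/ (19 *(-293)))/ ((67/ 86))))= -1898442/ 1763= -1076.82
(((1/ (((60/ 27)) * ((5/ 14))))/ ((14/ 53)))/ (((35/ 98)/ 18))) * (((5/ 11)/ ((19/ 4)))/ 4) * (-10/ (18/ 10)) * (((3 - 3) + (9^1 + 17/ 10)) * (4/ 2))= -714546/ 1045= -683.78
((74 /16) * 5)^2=534.77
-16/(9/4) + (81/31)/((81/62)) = -46/9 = -5.11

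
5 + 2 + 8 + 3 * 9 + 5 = 47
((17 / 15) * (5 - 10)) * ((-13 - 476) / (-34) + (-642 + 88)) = 18347 / 6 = 3057.83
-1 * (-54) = 54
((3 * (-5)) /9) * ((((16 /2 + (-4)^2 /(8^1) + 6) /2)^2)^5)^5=-7136238463529799405291429847247475681913733120 /3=-2378746154509933135097143000000000000000000000.00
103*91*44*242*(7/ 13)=53740456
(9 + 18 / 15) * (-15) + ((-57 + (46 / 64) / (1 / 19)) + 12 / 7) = -43597 / 224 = -194.63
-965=-965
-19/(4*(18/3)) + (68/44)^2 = 4637/2904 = 1.60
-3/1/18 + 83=497/6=82.83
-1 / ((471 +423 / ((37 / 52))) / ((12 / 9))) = -148 / 118269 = -0.00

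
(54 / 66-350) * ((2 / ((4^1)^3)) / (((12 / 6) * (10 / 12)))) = -11523 / 1760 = -6.55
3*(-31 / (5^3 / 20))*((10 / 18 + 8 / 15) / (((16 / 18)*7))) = -651 / 250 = -2.60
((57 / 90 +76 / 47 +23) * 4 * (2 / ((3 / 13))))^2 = 3427519038736 / 4473225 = 766229.97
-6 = -6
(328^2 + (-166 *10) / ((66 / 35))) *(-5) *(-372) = 2183157640 / 11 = 198468876.36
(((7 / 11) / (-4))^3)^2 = 117649 / 7256313856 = 0.00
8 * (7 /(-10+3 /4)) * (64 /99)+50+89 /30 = 1796809 /36630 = 49.05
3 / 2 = 1.50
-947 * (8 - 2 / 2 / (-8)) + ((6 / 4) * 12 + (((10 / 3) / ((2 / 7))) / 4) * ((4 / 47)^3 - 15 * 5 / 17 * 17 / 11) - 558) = -226243245595 / 27409272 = -8254.26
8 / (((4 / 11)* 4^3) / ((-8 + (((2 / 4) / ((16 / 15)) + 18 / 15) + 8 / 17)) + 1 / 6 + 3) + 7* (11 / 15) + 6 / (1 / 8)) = 29017560 / 161390561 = 0.18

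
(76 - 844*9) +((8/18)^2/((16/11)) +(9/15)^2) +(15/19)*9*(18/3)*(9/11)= -3167679914/423225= -7484.62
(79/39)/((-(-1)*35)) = 79/1365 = 0.06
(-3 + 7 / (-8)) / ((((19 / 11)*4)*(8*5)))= -341 / 24320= -0.01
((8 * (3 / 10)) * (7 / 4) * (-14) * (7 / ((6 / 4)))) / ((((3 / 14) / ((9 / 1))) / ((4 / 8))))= -28812 / 5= -5762.40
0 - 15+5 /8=-115 /8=-14.38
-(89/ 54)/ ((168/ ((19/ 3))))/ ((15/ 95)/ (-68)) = 546193/ 20412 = 26.76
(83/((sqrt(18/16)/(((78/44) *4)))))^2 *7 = 260789984/121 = 2155289.12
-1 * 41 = -41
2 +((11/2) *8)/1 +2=48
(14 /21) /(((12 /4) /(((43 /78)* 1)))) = 43 /351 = 0.12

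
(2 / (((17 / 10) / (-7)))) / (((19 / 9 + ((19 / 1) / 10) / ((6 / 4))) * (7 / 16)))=-1800 / 323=-5.57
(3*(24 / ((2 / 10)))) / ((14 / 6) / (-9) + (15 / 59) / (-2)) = -1146960 / 1231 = -931.73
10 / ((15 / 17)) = 34 / 3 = 11.33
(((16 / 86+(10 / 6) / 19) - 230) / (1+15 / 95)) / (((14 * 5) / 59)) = -4745783 / 28380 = -167.22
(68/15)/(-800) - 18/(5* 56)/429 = -17467/3003000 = -0.01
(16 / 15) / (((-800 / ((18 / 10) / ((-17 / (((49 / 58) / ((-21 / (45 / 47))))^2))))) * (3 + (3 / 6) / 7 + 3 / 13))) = 120393 / 1898082587300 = 0.00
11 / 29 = 0.38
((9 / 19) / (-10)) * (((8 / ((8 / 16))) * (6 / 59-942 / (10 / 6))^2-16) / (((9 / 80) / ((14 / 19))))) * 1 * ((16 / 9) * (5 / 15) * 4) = -3187195185348608 / 848232675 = -3757453.91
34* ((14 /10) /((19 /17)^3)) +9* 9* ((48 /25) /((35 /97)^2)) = 258079180678 /210056875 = 1228.62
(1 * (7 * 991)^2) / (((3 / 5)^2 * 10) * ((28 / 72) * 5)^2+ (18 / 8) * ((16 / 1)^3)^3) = 0.00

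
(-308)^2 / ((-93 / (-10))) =10200.43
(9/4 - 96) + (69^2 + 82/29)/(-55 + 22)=-911479/3828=-238.11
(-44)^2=1936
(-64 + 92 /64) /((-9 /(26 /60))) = 13013 /4320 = 3.01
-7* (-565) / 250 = 791 / 50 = 15.82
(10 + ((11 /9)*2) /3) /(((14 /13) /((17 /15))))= 11.38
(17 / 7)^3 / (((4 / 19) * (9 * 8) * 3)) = 93347 / 296352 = 0.31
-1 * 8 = -8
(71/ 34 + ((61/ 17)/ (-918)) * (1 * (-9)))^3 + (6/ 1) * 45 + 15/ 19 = 3471624057734/ 12382572897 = 280.36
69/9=23/3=7.67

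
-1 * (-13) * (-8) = -104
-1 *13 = -13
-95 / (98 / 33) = -3135 / 98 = -31.99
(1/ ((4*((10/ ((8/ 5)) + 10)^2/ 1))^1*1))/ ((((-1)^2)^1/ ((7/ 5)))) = 28/ 21125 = 0.00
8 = 8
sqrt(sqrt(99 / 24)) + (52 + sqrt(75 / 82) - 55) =-3 + 5 *sqrt(246) / 82 + 66^(1 / 4) / 2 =-0.62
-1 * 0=0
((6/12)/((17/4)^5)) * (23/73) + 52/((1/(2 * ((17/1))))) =183252435624/103649561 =1768.00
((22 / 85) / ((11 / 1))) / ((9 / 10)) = 4 / 153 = 0.03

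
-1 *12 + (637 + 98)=723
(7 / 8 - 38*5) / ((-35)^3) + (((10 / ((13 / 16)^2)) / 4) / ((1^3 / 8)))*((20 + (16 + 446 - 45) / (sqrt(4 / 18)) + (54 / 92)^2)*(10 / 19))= 189004899610547 / 582626317000 + 32025600*sqrt(2) / 3211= 14429.37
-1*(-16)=16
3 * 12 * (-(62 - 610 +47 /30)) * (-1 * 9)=-885222 /5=-177044.40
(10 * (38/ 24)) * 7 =665/ 6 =110.83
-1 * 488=-488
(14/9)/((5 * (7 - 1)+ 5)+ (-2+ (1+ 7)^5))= 14/295209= 0.00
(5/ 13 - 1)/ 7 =-8/ 91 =-0.09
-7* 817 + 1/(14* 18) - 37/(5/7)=-7271203/1260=-5770.80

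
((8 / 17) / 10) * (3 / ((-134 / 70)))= -84 / 1139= -0.07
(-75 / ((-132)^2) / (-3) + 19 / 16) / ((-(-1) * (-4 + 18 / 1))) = 5179 / 60984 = 0.08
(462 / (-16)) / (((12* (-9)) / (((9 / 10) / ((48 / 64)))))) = 77 / 240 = 0.32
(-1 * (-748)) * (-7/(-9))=5236/9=581.78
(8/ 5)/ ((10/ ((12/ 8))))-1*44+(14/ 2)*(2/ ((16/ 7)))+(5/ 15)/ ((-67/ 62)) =-1525327/ 40200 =-37.94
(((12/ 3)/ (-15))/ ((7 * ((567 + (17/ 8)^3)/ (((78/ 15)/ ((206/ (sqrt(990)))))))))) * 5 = -2048 * sqrt(110)/ 81865945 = -0.00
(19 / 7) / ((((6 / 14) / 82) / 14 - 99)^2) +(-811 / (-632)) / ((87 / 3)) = 516508488548827 / 11600108360926488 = 0.04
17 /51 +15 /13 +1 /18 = 361 /234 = 1.54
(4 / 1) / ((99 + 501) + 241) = 0.00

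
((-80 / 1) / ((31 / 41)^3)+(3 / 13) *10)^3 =-354656013076509940531000 / 58087849886994187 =-6105511.11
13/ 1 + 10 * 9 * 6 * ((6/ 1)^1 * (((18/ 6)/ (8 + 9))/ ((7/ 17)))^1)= 1401.57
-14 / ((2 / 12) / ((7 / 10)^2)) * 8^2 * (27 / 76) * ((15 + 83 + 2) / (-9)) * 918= 181367424 / 19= 9545653.89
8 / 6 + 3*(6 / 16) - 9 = -157 / 24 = -6.54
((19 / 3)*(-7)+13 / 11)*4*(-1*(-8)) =-45568 / 33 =-1380.85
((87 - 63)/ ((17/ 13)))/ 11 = 312/ 187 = 1.67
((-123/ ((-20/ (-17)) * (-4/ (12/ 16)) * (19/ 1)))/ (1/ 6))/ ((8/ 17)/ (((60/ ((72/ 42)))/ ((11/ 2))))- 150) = -2239461/ 54237248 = -0.04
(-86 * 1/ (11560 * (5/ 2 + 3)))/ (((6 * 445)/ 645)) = -1849/ 5658620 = -0.00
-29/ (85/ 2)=-58/ 85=-0.68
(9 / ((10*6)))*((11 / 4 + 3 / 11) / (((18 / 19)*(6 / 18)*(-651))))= -361 / 163680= -0.00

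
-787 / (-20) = 787 / 20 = 39.35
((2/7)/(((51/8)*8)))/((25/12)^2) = 96/74375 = 0.00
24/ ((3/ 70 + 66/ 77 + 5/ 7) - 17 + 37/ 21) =-5040/ 2861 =-1.76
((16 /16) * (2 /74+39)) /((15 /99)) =47652 /185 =257.58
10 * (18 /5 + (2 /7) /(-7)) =35.59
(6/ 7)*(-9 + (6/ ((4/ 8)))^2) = 810/ 7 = 115.71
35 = 35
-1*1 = -1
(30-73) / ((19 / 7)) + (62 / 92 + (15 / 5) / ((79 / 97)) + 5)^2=17995467719 / 250913164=71.72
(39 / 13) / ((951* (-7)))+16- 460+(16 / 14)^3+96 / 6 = -426.51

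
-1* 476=-476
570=570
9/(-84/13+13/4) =-468/167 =-2.80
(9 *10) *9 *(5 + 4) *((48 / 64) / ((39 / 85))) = 309825 / 26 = 11916.35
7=7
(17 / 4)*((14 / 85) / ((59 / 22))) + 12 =3617 / 295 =12.26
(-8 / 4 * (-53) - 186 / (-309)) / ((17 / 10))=109800 / 1751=62.71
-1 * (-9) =9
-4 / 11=-0.36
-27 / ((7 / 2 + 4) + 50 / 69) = -3726 / 1135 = -3.28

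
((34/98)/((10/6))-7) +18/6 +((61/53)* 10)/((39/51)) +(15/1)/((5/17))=62.26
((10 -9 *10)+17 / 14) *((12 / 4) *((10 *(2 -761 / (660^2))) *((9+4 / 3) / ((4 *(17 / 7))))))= -29762920727 / 5924160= -5023.99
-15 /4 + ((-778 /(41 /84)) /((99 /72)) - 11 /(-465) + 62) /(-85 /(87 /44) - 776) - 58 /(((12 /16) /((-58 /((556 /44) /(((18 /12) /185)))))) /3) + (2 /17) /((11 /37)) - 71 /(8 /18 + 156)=6.17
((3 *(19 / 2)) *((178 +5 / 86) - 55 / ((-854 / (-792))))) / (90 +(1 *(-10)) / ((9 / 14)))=2393437923 / 49207480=48.64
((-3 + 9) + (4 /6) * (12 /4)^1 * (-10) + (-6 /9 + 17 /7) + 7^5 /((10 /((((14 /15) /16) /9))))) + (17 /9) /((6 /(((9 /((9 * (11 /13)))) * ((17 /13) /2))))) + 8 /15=-157469 /277200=-0.57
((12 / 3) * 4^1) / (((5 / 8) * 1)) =128 / 5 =25.60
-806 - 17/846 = -681893/846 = -806.02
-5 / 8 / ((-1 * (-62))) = -5 / 496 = -0.01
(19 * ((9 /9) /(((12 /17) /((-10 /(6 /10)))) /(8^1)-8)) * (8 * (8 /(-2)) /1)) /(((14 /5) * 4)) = 646000 /95263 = 6.78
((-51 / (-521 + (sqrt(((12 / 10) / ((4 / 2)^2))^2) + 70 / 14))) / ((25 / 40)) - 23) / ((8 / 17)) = -667505 / 13752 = -48.54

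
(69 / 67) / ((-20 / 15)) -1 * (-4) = 865 / 268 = 3.23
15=15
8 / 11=0.73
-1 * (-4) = 4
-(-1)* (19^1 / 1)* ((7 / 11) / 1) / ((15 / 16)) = 2128 / 165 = 12.90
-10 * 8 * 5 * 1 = -400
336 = 336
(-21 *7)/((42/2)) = -7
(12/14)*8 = 48/7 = 6.86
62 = 62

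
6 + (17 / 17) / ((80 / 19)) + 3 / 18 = 1537 / 240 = 6.40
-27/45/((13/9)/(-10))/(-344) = -0.01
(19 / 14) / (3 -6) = -19 / 42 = -0.45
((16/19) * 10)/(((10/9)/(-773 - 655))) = -205632/19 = -10822.74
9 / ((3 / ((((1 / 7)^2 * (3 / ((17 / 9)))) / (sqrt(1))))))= 81 / 833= 0.10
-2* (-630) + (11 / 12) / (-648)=9797749 / 7776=1260.00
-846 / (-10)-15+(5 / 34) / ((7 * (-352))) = 29154023 / 418880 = 69.60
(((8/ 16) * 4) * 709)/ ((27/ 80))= 113440/ 27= 4201.48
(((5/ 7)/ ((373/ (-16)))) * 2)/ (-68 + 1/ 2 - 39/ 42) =160/ 178667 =0.00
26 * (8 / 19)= 208 / 19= 10.95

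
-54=-54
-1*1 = -1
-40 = -40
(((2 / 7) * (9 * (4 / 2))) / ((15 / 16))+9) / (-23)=-507 / 805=-0.63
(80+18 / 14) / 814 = 569 / 5698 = 0.10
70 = 70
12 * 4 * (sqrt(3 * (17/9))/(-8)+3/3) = 48 - 2 * sqrt(51) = 33.72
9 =9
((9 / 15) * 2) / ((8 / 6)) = 9 / 10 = 0.90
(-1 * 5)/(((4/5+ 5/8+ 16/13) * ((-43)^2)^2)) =-2600/4721364181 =-0.00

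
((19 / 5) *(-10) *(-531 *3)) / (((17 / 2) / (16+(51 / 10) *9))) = 37470546 / 85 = 440829.95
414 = 414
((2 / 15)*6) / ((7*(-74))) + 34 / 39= 43952 / 50505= 0.87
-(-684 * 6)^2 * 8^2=-1077940224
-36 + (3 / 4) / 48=-2303 / 64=-35.98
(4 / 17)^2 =16 / 289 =0.06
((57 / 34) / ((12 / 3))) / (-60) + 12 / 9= 10823 / 8160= 1.33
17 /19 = 0.89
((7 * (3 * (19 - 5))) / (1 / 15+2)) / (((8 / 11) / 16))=97020 / 31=3129.68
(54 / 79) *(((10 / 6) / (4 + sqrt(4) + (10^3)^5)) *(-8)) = -360 / 39500000000000237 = -0.00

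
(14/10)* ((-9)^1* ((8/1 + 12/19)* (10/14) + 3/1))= -10971/95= -115.48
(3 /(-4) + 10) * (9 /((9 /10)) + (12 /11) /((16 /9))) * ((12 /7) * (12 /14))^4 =29022084864 /63412811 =457.67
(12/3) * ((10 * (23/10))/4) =23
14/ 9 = 1.56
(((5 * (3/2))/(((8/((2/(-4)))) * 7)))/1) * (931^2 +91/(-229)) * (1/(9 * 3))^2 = -2625505/32976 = -79.62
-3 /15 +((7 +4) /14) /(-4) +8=2129 /280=7.60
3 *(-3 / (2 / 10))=-45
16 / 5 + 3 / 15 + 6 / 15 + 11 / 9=226 / 45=5.02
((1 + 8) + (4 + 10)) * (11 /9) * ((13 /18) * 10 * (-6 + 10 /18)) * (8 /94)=-3223220 /34263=-94.07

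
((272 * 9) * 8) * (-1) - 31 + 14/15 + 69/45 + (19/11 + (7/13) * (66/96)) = -673030159/34320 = -19610.44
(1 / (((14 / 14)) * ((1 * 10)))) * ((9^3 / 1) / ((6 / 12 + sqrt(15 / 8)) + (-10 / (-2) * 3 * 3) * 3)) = 395118 / 734335 - 729 * sqrt(30) / 734335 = 0.53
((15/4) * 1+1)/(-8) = -0.59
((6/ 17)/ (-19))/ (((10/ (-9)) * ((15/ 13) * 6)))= 39/ 16150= 0.00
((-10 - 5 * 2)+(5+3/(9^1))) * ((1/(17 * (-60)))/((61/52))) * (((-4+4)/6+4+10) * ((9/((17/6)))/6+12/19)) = 200200/1004853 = 0.20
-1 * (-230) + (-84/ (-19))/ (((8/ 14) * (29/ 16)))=129082/ 551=234.27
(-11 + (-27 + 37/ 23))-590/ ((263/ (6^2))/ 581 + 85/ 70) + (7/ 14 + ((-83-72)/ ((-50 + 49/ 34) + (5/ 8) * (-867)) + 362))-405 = -53035412180211/ 94785421394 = -559.53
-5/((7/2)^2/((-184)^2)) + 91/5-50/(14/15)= -3394266/245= -13854.15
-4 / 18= -0.22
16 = 16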